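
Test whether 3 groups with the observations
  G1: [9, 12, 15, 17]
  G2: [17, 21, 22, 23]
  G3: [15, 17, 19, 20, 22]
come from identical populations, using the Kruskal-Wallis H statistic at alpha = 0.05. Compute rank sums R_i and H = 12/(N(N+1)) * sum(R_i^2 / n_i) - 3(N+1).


Step 1: Combine all N = 13 observations and assign midranks.
sorted (value, group, rank): (9,G1,1), (12,G1,2), (15,G1,3.5), (15,G3,3.5), (17,G1,6), (17,G2,6), (17,G3,6), (19,G3,8), (20,G3,9), (21,G2,10), (22,G2,11.5), (22,G3,11.5), (23,G2,13)
Step 2: Sum ranks within each group.
R_1 = 12.5 (n_1 = 4)
R_2 = 40.5 (n_2 = 4)
R_3 = 38 (n_3 = 5)
Step 3: H = 12/(N(N+1)) * sum(R_i^2/n_i) - 3(N+1)
     = 12/(13*14) * (12.5^2/4 + 40.5^2/4 + 38^2/5) - 3*14
     = 0.065934 * 737.925 - 42
     = 6.654396.
Step 4: Ties present; correction factor C = 1 - 36/(13^3 - 13) = 0.983516. Corrected H = 6.654396 / 0.983516 = 6.765922.
Step 5: Under H0, H ~ chi^2(2); p-value = 0.033947.
Step 6: alpha = 0.05. reject H0.

H = 6.7659, df = 2, p = 0.033947, reject H0.


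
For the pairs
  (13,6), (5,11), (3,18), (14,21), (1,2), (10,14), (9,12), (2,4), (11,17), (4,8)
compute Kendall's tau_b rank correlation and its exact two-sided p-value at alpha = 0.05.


Step 1: Enumerate the 45 unordered pairs (i,j) with i<j and classify each by sign(x_j-x_i) * sign(y_j-y_i).
  (1,2):dx=-8,dy=+5->D; (1,3):dx=-10,dy=+12->D; (1,4):dx=+1,dy=+15->C; (1,5):dx=-12,dy=-4->C
  (1,6):dx=-3,dy=+8->D; (1,7):dx=-4,dy=+6->D; (1,8):dx=-11,dy=-2->C; (1,9):dx=-2,dy=+11->D
  (1,10):dx=-9,dy=+2->D; (2,3):dx=-2,dy=+7->D; (2,4):dx=+9,dy=+10->C; (2,5):dx=-4,dy=-9->C
  (2,6):dx=+5,dy=+3->C; (2,7):dx=+4,dy=+1->C; (2,8):dx=-3,dy=-7->C; (2,9):dx=+6,dy=+6->C
  (2,10):dx=-1,dy=-3->C; (3,4):dx=+11,dy=+3->C; (3,5):dx=-2,dy=-16->C; (3,6):dx=+7,dy=-4->D
  (3,7):dx=+6,dy=-6->D; (3,8):dx=-1,dy=-14->C; (3,9):dx=+8,dy=-1->D; (3,10):dx=+1,dy=-10->D
  (4,5):dx=-13,dy=-19->C; (4,6):dx=-4,dy=-7->C; (4,7):dx=-5,dy=-9->C; (4,8):dx=-12,dy=-17->C
  (4,9):dx=-3,dy=-4->C; (4,10):dx=-10,dy=-13->C; (5,6):dx=+9,dy=+12->C; (5,7):dx=+8,dy=+10->C
  (5,8):dx=+1,dy=+2->C; (5,9):dx=+10,dy=+15->C; (5,10):dx=+3,dy=+6->C; (6,7):dx=-1,dy=-2->C
  (6,8):dx=-8,dy=-10->C; (6,9):dx=+1,dy=+3->C; (6,10):dx=-6,dy=-6->C; (7,8):dx=-7,dy=-8->C
  (7,9):dx=+2,dy=+5->C; (7,10):dx=-5,dy=-4->C; (8,9):dx=+9,dy=+13->C; (8,10):dx=+2,dy=+4->C
  (9,10):dx=-7,dy=-9->C
Step 2: C = 34, D = 11, total pairs = 45.
Step 3: tau = (C - D)/(n(n-1)/2) = (34 - 11)/45 = 0.511111.
Step 4: Exact two-sided p-value (enumerate n! = 3628800 permutations of y under H0): p = 0.046623.
Step 5: alpha = 0.05. reject H0.

tau_b = 0.5111 (C=34, D=11), p = 0.046623, reject H0.


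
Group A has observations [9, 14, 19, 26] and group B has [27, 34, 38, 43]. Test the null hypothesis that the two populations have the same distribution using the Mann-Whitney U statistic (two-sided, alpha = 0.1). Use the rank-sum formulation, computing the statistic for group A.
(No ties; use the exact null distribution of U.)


Step 1: Combine and sort all 8 observations; assign midranks.
sorted (value, group): (9,X), (14,X), (19,X), (26,X), (27,Y), (34,Y), (38,Y), (43,Y)
ranks: 9->1, 14->2, 19->3, 26->4, 27->5, 34->6, 38->7, 43->8
Step 2: Rank sum for X: R1 = 1 + 2 + 3 + 4 = 10.
Step 3: U_X = R1 - n1(n1+1)/2 = 10 - 4*5/2 = 10 - 10 = 0.
       U_Y = n1*n2 - U_X = 16 - 0 = 16.
Step 4: No ties, so the exact null distribution of U (based on enumerating the C(8,4) = 70 equally likely rank assignments) gives the two-sided p-value.
Step 5: p-value = 0.028571; compare to alpha = 0.1. reject H0.

U_X = 0, p = 0.028571, reject H0 at alpha = 0.1.


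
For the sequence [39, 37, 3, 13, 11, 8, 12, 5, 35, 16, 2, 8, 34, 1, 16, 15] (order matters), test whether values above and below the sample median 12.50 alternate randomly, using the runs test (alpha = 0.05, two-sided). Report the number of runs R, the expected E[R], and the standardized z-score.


Step 1: Compute median = 12.50; label A = above, B = below.
Labels in order: AABABBBBAABBABAA  (n_A = 8, n_B = 8)
Step 2: Count runs R = 9.
Step 3: Under H0 (random ordering), E[R] = 2*n_A*n_B/(n_A+n_B) + 1 = 2*8*8/16 + 1 = 9.0000.
        Var[R] = 2*n_A*n_B*(2*n_A*n_B - n_A - n_B) / ((n_A+n_B)^2 * (n_A+n_B-1)) = 14336/3840 = 3.7333.
        SD[R] = 1.9322.
Step 4: R = E[R], so z = 0 with no continuity correction.
Step 5: Two-sided p-value via normal approximation = 2*(1 - Phi(|z|)) = 1.000000.
Step 6: alpha = 0.05. fail to reject H0.

R = 9, z = 0.0000, p = 1.000000, fail to reject H0.


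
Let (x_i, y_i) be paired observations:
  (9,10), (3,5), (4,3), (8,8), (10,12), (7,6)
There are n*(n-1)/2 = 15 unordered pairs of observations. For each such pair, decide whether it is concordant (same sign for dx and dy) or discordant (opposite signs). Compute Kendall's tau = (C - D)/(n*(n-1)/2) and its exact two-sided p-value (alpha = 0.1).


Step 1: Enumerate the 15 unordered pairs (i,j) with i<j and classify each by sign(x_j-x_i) * sign(y_j-y_i).
  (1,2):dx=-6,dy=-5->C; (1,3):dx=-5,dy=-7->C; (1,4):dx=-1,dy=-2->C; (1,5):dx=+1,dy=+2->C
  (1,6):dx=-2,dy=-4->C; (2,3):dx=+1,dy=-2->D; (2,4):dx=+5,dy=+3->C; (2,5):dx=+7,dy=+7->C
  (2,6):dx=+4,dy=+1->C; (3,4):dx=+4,dy=+5->C; (3,5):dx=+6,dy=+9->C; (3,6):dx=+3,dy=+3->C
  (4,5):dx=+2,dy=+4->C; (4,6):dx=-1,dy=-2->C; (5,6):dx=-3,dy=-6->C
Step 2: C = 14, D = 1, total pairs = 15.
Step 3: tau = (C - D)/(n(n-1)/2) = (14 - 1)/15 = 0.866667.
Step 4: Exact two-sided p-value (enumerate n! = 720 permutations of y under H0): p = 0.016667.
Step 5: alpha = 0.1. reject H0.

tau_b = 0.8667 (C=14, D=1), p = 0.016667, reject H0.


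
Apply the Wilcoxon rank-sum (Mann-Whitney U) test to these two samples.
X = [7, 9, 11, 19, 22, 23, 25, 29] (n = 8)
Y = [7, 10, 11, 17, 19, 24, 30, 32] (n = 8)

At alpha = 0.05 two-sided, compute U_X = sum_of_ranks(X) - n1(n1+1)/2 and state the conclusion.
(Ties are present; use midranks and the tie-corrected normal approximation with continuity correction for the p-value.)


Step 1: Combine and sort all 16 observations; assign midranks.
sorted (value, group): (7,X), (7,Y), (9,X), (10,Y), (11,X), (11,Y), (17,Y), (19,X), (19,Y), (22,X), (23,X), (24,Y), (25,X), (29,X), (30,Y), (32,Y)
ranks: 7->1.5, 7->1.5, 9->3, 10->4, 11->5.5, 11->5.5, 17->7, 19->8.5, 19->8.5, 22->10, 23->11, 24->12, 25->13, 29->14, 30->15, 32->16
Step 2: Rank sum for X: R1 = 1.5 + 3 + 5.5 + 8.5 + 10 + 11 + 13 + 14 = 66.5.
Step 3: U_X = R1 - n1(n1+1)/2 = 66.5 - 8*9/2 = 66.5 - 36 = 30.5.
       U_Y = n1*n2 - U_X = 64 - 30.5 = 33.5.
Step 4: Ties are present, so use the tie-corrected normal approximation (with continuity correction) for the p-value.
Step 5: p-value = 0.916175; compare to alpha = 0.05. fail to reject H0.

U_X = 30.5, p = 0.916175, fail to reject H0 at alpha = 0.05.


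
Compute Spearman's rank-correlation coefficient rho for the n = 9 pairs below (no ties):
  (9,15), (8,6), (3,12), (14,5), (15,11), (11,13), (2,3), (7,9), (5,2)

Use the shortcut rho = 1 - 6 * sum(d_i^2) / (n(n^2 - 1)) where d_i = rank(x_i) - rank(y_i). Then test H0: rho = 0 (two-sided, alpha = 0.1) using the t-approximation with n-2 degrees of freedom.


Step 1: Rank x and y separately (midranks; no ties here).
rank(x): 9->6, 8->5, 3->2, 14->8, 15->9, 11->7, 2->1, 7->4, 5->3
rank(y): 15->9, 6->4, 12->7, 5->3, 11->6, 13->8, 3->2, 9->5, 2->1
Step 2: d_i = R_x(i) - R_y(i); compute d_i^2.
  (6-9)^2=9, (5-4)^2=1, (2-7)^2=25, (8-3)^2=25, (9-6)^2=9, (7-8)^2=1, (1-2)^2=1, (4-5)^2=1, (3-1)^2=4
sum(d^2) = 76.
Step 3: rho = 1 - 6*76 / (9*(9^2 - 1)) = 1 - 456/720 = 0.366667.
Step 4: Under H0, t = rho * sqrt((n-2)/(1-rho^2)) = 1.0427 ~ t(7).
Step 5: Two-sided p-value from the t-distribution with 7 df = 0.331740.
Step 6: alpha = 0.1. fail to reject H0.

rho = 0.3667, p = 0.331740, fail to reject H0 at alpha = 0.1.


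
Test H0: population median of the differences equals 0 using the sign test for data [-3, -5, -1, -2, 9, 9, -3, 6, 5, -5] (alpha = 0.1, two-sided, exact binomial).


Step 1: Discard zero differences. Original n = 10; n_eff = number of nonzero differences = 10.
Nonzero differences (with sign): -3, -5, -1, -2, +9, +9, -3, +6, +5, -5
Step 2: Count signs: positive = 4, negative = 6.
Step 3: Under H0: P(positive) = 0.5, so the number of positives S ~ Bin(10, 0.5).
Step 4: Two-sided exact p-value = sum of Bin(10,0.5) probabilities at or below the observed probability = 0.753906.
Step 5: alpha = 0.1. fail to reject H0.

n_eff = 10, pos = 4, neg = 6, p = 0.753906, fail to reject H0.


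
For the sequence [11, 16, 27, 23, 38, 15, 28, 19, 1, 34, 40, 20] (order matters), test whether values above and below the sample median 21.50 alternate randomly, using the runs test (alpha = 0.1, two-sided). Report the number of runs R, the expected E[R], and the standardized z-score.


Step 1: Compute median = 21.50; label A = above, B = below.
Labels in order: BBAAABABBAAB  (n_A = 6, n_B = 6)
Step 2: Count runs R = 7.
Step 3: Under H0 (random ordering), E[R] = 2*n_A*n_B/(n_A+n_B) + 1 = 2*6*6/12 + 1 = 7.0000.
        Var[R] = 2*n_A*n_B*(2*n_A*n_B - n_A - n_B) / ((n_A+n_B)^2 * (n_A+n_B-1)) = 4320/1584 = 2.7273.
        SD[R] = 1.6514.
Step 4: R = E[R], so z = 0 with no continuity correction.
Step 5: Two-sided p-value via normal approximation = 2*(1 - Phi(|z|)) = 1.000000.
Step 6: alpha = 0.1. fail to reject H0.

R = 7, z = 0.0000, p = 1.000000, fail to reject H0.


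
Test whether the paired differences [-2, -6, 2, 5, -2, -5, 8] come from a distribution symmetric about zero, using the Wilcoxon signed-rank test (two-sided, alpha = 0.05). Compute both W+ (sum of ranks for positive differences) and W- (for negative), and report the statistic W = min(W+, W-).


Step 1: Drop any zero differences (none here) and take |d_i|.
|d| = [2, 6, 2, 5, 2, 5, 8]
Step 2: Midrank |d_i| (ties get averaged ranks).
ranks: |2|->2, |6|->6, |2|->2, |5|->4.5, |2|->2, |5|->4.5, |8|->7
Step 3: Attach original signs; sum ranks with positive sign and with negative sign.
W+ = 2 + 4.5 + 7 = 13.5
W- = 2 + 6 + 2 + 4.5 = 14.5
(Check: W+ + W- = 28 should equal n(n+1)/2 = 28.)
Step 4: Test statistic W = min(W+, W-) = 13.5.
Step 5: Ties in |d|, so use the tie-corrected normal approximation.
        E[W] = n(n+1)/4 = 7*8/4 = 14.
        Tie groups: |d|=2 (t=3), |d|=5 (t=2); sum(t^3 - t) = 30.
        Var[W] = n(n+1)(2n+1)/24 - sum(t^3-t)/48 = 840/24 - 30/48 = 34.375.
        z = (W - E[W]) / sqrt(Var[W]) = (13.5 - 14) / 5.8630 = -0.0853.
        Two-sided p = 2*Phi(z) = 0.932039.
Step 6: alpha = 0.05. fail to reject H0.

W+ = 13.5, W- = 14.5, W = min = 13.5, p = 0.932039, fail to reject H0.


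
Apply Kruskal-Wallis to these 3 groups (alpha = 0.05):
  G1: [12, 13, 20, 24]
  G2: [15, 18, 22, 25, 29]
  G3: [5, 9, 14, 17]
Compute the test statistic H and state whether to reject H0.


Step 1: Combine all N = 13 observations and assign midranks.
sorted (value, group, rank): (5,G3,1), (9,G3,2), (12,G1,3), (13,G1,4), (14,G3,5), (15,G2,6), (17,G3,7), (18,G2,8), (20,G1,9), (22,G2,10), (24,G1,11), (25,G2,12), (29,G2,13)
Step 2: Sum ranks within each group.
R_1 = 27 (n_1 = 4)
R_2 = 49 (n_2 = 5)
R_3 = 15 (n_3 = 4)
Step 3: H = 12/(N(N+1)) * sum(R_i^2/n_i) - 3(N+1)
     = 12/(13*14) * (27^2/4 + 49^2/5 + 15^2/4) - 3*14
     = 0.065934 * 718.7 - 42
     = 5.386813.
Step 4: No ties, so H is used without correction.
Step 5: Under H0, H ~ chi^2(2); p-value = 0.067650.
Step 6: alpha = 0.05. fail to reject H0.

H = 5.3868, df = 2, p = 0.067650, fail to reject H0.


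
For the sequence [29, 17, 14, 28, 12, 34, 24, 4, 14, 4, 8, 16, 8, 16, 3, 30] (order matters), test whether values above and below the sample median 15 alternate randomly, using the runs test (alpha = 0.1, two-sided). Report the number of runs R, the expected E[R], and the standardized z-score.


Step 1: Compute median = 15; label A = above, B = below.
Labels in order: AABABAABBBBABABA  (n_A = 8, n_B = 8)
Step 2: Count runs R = 11.
Step 3: Under H0 (random ordering), E[R] = 2*n_A*n_B/(n_A+n_B) + 1 = 2*8*8/16 + 1 = 9.0000.
        Var[R] = 2*n_A*n_B*(2*n_A*n_B - n_A - n_B) / ((n_A+n_B)^2 * (n_A+n_B-1)) = 14336/3840 = 3.7333.
        SD[R] = 1.9322.
Step 4: Continuity-corrected z = (R - 0.5 - E[R]) / SD[R] = (11 - 0.5 - 9.0000) / 1.9322 = 0.7763.
Step 5: Two-sided p-value via normal approximation = 2*(1 - Phi(|z|)) = 0.437558.
Step 6: alpha = 0.1. fail to reject H0.

R = 11, z = 0.7763, p = 0.437558, fail to reject H0.


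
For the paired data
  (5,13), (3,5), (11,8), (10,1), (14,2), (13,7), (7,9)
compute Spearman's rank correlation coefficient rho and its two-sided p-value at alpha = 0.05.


Step 1: Rank x and y separately (midranks; no ties here).
rank(x): 5->2, 3->1, 11->5, 10->4, 14->7, 13->6, 7->3
rank(y): 13->7, 5->3, 8->5, 1->1, 2->2, 7->4, 9->6
Step 2: d_i = R_x(i) - R_y(i); compute d_i^2.
  (2-7)^2=25, (1-3)^2=4, (5-5)^2=0, (4-1)^2=9, (7-2)^2=25, (6-4)^2=4, (3-6)^2=9
sum(d^2) = 76.
Step 3: rho = 1 - 6*76 / (7*(7^2 - 1)) = 1 - 456/336 = -0.357143.
Step 4: Under H0, t = rho * sqrt((n-2)/(1-rho^2)) = -0.8550 ~ t(5).
Step 5: Two-sided p-value from the t-distribution with 5 df = 0.431611.
Step 6: alpha = 0.05. fail to reject H0.

rho = -0.3571, p = 0.431611, fail to reject H0 at alpha = 0.05.


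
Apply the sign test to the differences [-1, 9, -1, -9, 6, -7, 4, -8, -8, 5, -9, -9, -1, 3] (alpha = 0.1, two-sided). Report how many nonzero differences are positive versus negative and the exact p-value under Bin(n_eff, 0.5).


Step 1: Discard zero differences. Original n = 14; n_eff = number of nonzero differences = 14.
Nonzero differences (with sign): -1, +9, -1, -9, +6, -7, +4, -8, -8, +5, -9, -9, -1, +3
Step 2: Count signs: positive = 5, negative = 9.
Step 3: Under H0: P(positive) = 0.5, so the number of positives S ~ Bin(14, 0.5).
Step 4: Two-sided exact p-value = sum of Bin(14,0.5) probabilities at or below the observed probability = 0.423950.
Step 5: alpha = 0.1. fail to reject H0.

n_eff = 14, pos = 5, neg = 9, p = 0.423950, fail to reject H0.


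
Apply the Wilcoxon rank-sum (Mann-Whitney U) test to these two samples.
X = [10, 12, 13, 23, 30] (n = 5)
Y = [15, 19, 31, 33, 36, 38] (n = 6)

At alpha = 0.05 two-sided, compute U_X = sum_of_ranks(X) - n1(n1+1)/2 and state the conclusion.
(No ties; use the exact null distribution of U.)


Step 1: Combine and sort all 11 observations; assign midranks.
sorted (value, group): (10,X), (12,X), (13,X), (15,Y), (19,Y), (23,X), (30,X), (31,Y), (33,Y), (36,Y), (38,Y)
ranks: 10->1, 12->2, 13->3, 15->4, 19->5, 23->6, 30->7, 31->8, 33->9, 36->10, 38->11
Step 2: Rank sum for X: R1 = 1 + 2 + 3 + 6 + 7 = 19.
Step 3: U_X = R1 - n1(n1+1)/2 = 19 - 5*6/2 = 19 - 15 = 4.
       U_Y = n1*n2 - U_X = 30 - 4 = 26.
Step 4: No ties, so the exact null distribution of U (based on enumerating the C(11,5) = 462 equally likely rank assignments) gives the two-sided p-value.
Step 5: p-value = 0.051948; compare to alpha = 0.05. fail to reject H0.

U_X = 4, p = 0.051948, fail to reject H0 at alpha = 0.05.


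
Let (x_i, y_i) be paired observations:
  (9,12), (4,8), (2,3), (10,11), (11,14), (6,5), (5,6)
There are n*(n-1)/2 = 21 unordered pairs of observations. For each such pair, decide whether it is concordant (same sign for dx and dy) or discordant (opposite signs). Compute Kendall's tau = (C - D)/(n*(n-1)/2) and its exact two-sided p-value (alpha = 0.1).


Step 1: Enumerate the 21 unordered pairs (i,j) with i<j and classify each by sign(x_j-x_i) * sign(y_j-y_i).
  (1,2):dx=-5,dy=-4->C; (1,3):dx=-7,dy=-9->C; (1,4):dx=+1,dy=-1->D; (1,5):dx=+2,dy=+2->C
  (1,6):dx=-3,dy=-7->C; (1,7):dx=-4,dy=-6->C; (2,3):dx=-2,dy=-5->C; (2,4):dx=+6,dy=+3->C
  (2,5):dx=+7,dy=+6->C; (2,6):dx=+2,dy=-3->D; (2,7):dx=+1,dy=-2->D; (3,4):dx=+8,dy=+8->C
  (3,5):dx=+9,dy=+11->C; (3,6):dx=+4,dy=+2->C; (3,7):dx=+3,dy=+3->C; (4,5):dx=+1,dy=+3->C
  (4,6):dx=-4,dy=-6->C; (4,7):dx=-5,dy=-5->C; (5,6):dx=-5,dy=-9->C; (5,7):dx=-6,dy=-8->C
  (6,7):dx=-1,dy=+1->D
Step 2: C = 17, D = 4, total pairs = 21.
Step 3: tau = (C - D)/(n(n-1)/2) = (17 - 4)/21 = 0.619048.
Step 4: Exact two-sided p-value (enumerate n! = 5040 permutations of y under H0): p = 0.069048.
Step 5: alpha = 0.1. reject H0.

tau_b = 0.6190 (C=17, D=4), p = 0.069048, reject H0.


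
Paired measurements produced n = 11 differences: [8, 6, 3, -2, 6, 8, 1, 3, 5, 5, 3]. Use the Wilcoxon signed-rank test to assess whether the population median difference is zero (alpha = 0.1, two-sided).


Step 1: Drop any zero differences (none here) and take |d_i|.
|d| = [8, 6, 3, 2, 6, 8, 1, 3, 5, 5, 3]
Step 2: Midrank |d_i| (ties get averaged ranks).
ranks: |8|->10.5, |6|->8.5, |3|->4, |2|->2, |6|->8.5, |8|->10.5, |1|->1, |3|->4, |5|->6.5, |5|->6.5, |3|->4
Step 3: Attach original signs; sum ranks with positive sign and with negative sign.
W+ = 10.5 + 8.5 + 4 + 8.5 + 10.5 + 1 + 4 + 6.5 + 6.5 + 4 = 64
W- = 2 = 2
(Check: W+ + W- = 66 should equal n(n+1)/2 = 66.)
Step 4: Test statistic W = min(W+, W-) = 2.
Step 5: Ties in |d|, so use the tie-corrected normal approximation.
        E[W] = n(n+1)/4 = 11*12/4 = 33.
        Tie groups: |d|=3 (t=3), |d|=5 (t=2), |d|=6 (t=2), |d|=8 (t=2); sum(t^3 - t) = 42.
        Var[W] = n(n+1)(2n+1)/24 - sum(t^3-t)/48 = 3036/24 - 42/48 = 125.625.
        z = (W - E[W]) / sqrt(Var[W]) = (2 - 33) / 11.2083 = -2.7658.
        Two-sided p = 2*Phi(z) = 0.005678.
Step 6: alpha = 0.1. reject H0.

W+ = 64, W- = 2, W = min = 2, p = 0.005678, reject H0.


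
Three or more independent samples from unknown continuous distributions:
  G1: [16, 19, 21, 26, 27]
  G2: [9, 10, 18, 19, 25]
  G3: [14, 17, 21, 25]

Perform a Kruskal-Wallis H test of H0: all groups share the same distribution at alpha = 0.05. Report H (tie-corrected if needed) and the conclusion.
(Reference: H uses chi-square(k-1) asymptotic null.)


Step 1: Combine all N = 14 observations and assign midranks.
sorted (value, group, rank): (9,G2,1), (10,G2,2), (14,G3,3), (16,G1,4), (17,G3,5), (18,G2,6), (19,G1,7.5), (19,G2,7.5), (21,G1,9.5), (21,G3,9.5), (25,G2,11.5), (25,G3,11.5), (26,G1,13), (27,G1,14)
Step 2: Sum ranks within each group.
R_1 = 48 (n_1 = 5)
R_2 = 28 (n_2 = 5)
R_3 = 29 (n_3 = 4)
Step 3: H = 12/(N(N+1)) * sum(R_i^2/n_i) - 3(N+1)
     = 12/(14*15) * (48^2/5 + 28^2/5 + 29^2/4) - 3*15
     = 0.057143 * 827.85 - 45
     = 2.305714.
Step 4: Ties present; correction factor C = 1 - 18/(14^3 - 14) = 0.993407. Corrected H = 2.305714 / 0.993407 = 2.321018.
Step 5: Under H0, H ~ chi^2(2); p-value = 0.313327.
Step 6: alpha = 0.05. fail to reject H0.

H = 2.3210, df = 2, p = 0.313327, fail to reject H0.


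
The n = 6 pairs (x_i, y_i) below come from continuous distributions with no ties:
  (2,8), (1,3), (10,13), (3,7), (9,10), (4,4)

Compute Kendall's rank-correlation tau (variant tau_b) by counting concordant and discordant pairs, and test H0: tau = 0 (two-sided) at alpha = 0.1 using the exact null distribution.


Step 1: Enumerate the 15 unordered pairs (i,j) with i<j and classify each by sign(x_j-x_i) * sign(y_j-y_i).
  (1,2):dx=-1,dy=-5->C; (1,3):dx=+8,dy=+5->C; (1,4):dx=+1,dy=-1->D; (1,5):dx=+7,dy=+2->C
  (1,6):dx=+2,dy=-4->D; (2,3):dx=+9,dy=+10->C; (2,4):dx=+2,dy=+4->C; (2,5):dx=+8,dy=+7->C
  (2,6):dx=+3,dy=+1->C; (3,4):dx=-7,dy=-6->C; (3,5):dx=-1,dy=-3->C; (3,6):dx=-6,dy=-9->C
  (4,5):dx=+6,dy=+3->C; (4,6):dx=+1,dy=-3->D; (5,6):dx=-5,dy=-6->C
Step 2: C = 12, D = 3, total pairs = 15.
Step 3: tau = (C - D)/(n(n-1)/2) = (12 - 3)/15 = 0.600000.
Step 4: Exact two-sided p-value (enumerate n! = 720 permutations of y under H0): p = 0.136111.
Step 5: alpha = 0.1. fail to reject H0.

tau_b = 0.6000 (C=12, D=3), p = 0.136111, fail to reject H0.


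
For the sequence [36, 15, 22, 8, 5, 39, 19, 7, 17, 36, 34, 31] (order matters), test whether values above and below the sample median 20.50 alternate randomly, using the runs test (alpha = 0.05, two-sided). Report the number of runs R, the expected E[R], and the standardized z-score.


Step 1: Compute median = 20.50; label A = above, B = below.
Labels in order: ABABBABBBAAA  (n_A = 6, n_B = 6)
Step 2: Count runs R = 7.
Step 3: Under H0 (random ordering), E[R] = 2*n_A*n_B/(n_A+n_B) + 1 = 2*6*6/12 + 1 = 7.0000.
        Var[R] = 2*n_A*n_B*(2*n_A*n_B - n_A - n_B) / ((n_A+n_B)^2 * (n_A+n_B-1)) = 4320/1584 = 2.7273.
        SD[R] = 1.6514.
Step 4: R = E[R], so z = 0 with no continuity correction.
Step 5: Two-sided p-value via normal approximation = 2*(1 - Phi(|z|)) = 1.000000.
Step 6: alpha = 0.05. fail to reject H0.

R = 7, z = 0.0000, p = 1.000000, fail to reject H0.


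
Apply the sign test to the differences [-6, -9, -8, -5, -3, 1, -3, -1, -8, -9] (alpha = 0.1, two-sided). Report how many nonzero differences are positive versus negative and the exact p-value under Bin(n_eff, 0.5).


Step 1: Discard zero differences. Original n = 10; n_eff = number of nonzero differences = 10.
Nonzero differences (with sign): -6, -9, -8, -5, -3, +1, -3, -1, -8, -9
Step 2: Count signs: positive = 1, negative = 9.
Step 3: Under H0: P(positive) = 0.5, so the number of positives S ~ Bin(10, 0.5).
Step 4: Two-sided exact p-value = sum of Bin(10,0.5) probabilities at or below the observed probability = 0.021484.
Step 5: alpha = 0.1. reject H0.

n_eff = 10, pos = 1, neg = 9, p = 0.021484, reject H0.


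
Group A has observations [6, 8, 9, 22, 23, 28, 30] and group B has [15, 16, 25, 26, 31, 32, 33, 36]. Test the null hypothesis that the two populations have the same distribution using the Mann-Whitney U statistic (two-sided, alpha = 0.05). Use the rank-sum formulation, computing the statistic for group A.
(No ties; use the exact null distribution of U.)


Step 1: Combine and sort all 15 observations; assign midranks.
sorted (value, group): (6,X), (8,X), (9,X), (15,Y), (16,Y), (22,X), (23,X), (25,Y), (26,Y), (28,X), (30,X), (31,Y), (32,Y), (33,Y), (36,Y)
ranks: 6->1, 8->2, 9->3, 15->4, 16->5, 22->6, 23->7, 25->8, 26->9, 28->10, 30->11, 31->12, 32->13, 33->14, 36->15
Step 2: Rank sum for X: R1 = 1 + 2 + 3 + 6 + 7 + 10 + 11 = 40.
Step 3: U_X = R1 - n1(n1+1)/2 = 40 - 7*8/2 = 40 - 28 = 12.
       U_Y = n1*n2 - U_X = 56 - 12 = 44.
Step 4: No ties, so the exact null distribution of U (based on enumerating the C(15,7) = 6435 equally likely rank assignments) gives the two-sided p-value.
Step 5: p-value = 0.072106; compare to alpha = 0.05. fail to reject H0.

U_X = 12, p = 0.072106, fail to reject H0 at alpha = 0.05.


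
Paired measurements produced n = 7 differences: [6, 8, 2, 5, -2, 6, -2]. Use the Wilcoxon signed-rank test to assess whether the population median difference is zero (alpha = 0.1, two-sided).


Step 1: Drop any zero differences (none here) and take |d_i|.
|d| = [6, 8, 2, 5, 2, 6, 2]
Step 2: Midrank |d_i| (ties get averaged ranks).
ranks: |6|->5.5, |8|->7, |2|->2, |5|->4, |2|->2, |6|->5.5, |2|->2
Step 3: Attach original signs; sum ranks with positive sign and with negative sign.
W+ = 5.5 + 7 + 2 + 4 + 5.5 = 24
W- = 2 + 2 = 4
(Check: W+ + W- = 28 should equal n(n+1)/2 = 28.)
Step 4: Test statistic W = min(W+, W-) = 4.
Step 5: Ties in |d|, so use the tie-corrected normal approximation.
        E[W] = n(n+1)/4 = 7*8/4 = 14.
        Tie groups: |d|=2 (t=3), |d|=6 (t=2); sum(t^3 - t) = 30.
        Var[W] = n(n+1)(2n+1)/24 - sum(t^3-t)/48 = 840/24 - 30/48 = 34.375.
        z = (W - E[W]) / sqrt(Var[W]) = (4 - 14) / 5.8630 = -1.7056.
        Two-sided p = 2*Phi(z) = 0.088082.
Step 6: alpha = 0.1. reject H0.

W+ = 24, W- = 4, W = min = 4, p = 0.088082, reject H0.


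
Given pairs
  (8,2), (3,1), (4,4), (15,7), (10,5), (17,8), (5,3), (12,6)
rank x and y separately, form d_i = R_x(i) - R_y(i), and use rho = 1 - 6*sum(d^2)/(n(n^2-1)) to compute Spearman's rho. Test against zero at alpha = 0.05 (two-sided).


Step 1: Rank x and y separately (midranks; no ties here).
rank(x): 8->4, 3->1, 4->2, 15->7, 10->5, 17->8, 5->3, 12->6
rank(y): 2->2, 1->1, 4->4, 7->7, 5->5, 8->8, 3->3, 6->6
Step 2: d_i = R_x(i) - R_y(i); compute d_i^2.
  (4-2)^2=4, (1-1)^2=0, (2-4)^2=4, (7-7)^2=0, (5-5)^2=0, (8-8)^2=0, (3-3)^2=0, (6-6)^2=0
sum(d^2) = 8.
Step 3: rho = 1 - 6*8 / (8*(8^2 - 1)) = 1 - 48/504 = 0.904762.
Step 4: Under H0, t = rho * sqrt((n-2)/(1-rho^2)) = 5.2034 ~ t(6).
Step 5: Two-sided p-value from the t-distribution with 6 df = 0.002008.
Step 6: alpha = 0.05. reject H0.

rho = 0.9048, p = 0.002008, reject H0 at alpha = 0.05.


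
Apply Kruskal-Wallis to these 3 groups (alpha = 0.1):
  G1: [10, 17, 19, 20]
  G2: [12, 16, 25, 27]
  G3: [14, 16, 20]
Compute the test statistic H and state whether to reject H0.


Step 1: Combine all N = 11 observations and assign midranks.
sorted (value, group, rank): (10,G1,1), (12,G2,2), (14,G3,3), (16,G2,4.5), (16,G3,4.5), (17,G1,6), (19,G1,7), (20,G1,8.5), (20,G3,8.5), (25,G2,10), (27,G2,11)
Step 2: Sum ranks within each group.
R_1 = 22.5 (n_1 = 4)
R_2 = 27.5 (n_2 = 4)
R_3 = 16 (n_3 = 3)
Step 3: H = 12/(N(N+1)) * sum(R_i^2/n_i) - 3(N+1)
     = 12/(11*12) * (22.5^2/4 + 27.5^2/4 + 16^2/3) - 3*12
     = 0.090909 * 400.958 - 36
     = 0.450758.
Step 4: Ties present; correction factor C = 1 - 12/(11^3 - 11) = 0.990909. Corrected H = 0.450758 / 0.990909 = 0.454893.
Step 5: Under H0, H ~ chi^2(2); p-value = 0.796565.
Step 6: alpha = 0.1. fail to reject H0.

H = 0.4549, df = 2, p = 0.796565, fail to reject H0.


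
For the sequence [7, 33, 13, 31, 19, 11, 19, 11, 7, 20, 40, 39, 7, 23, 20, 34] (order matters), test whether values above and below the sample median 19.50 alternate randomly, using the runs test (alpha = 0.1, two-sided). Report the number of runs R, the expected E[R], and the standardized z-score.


Step 1: Compute median = 19.50; label A = above, B = below.
Labels in order: BABABBBBBAAABAAA  (n_A = 8, n_B = 8)
Step 2: Count runs R = 8.
Step 3: Under H0 (random ordering), E[R] = 2*n_A*n_B/(n_A+n_B) + 1 = 2*8*8/16 + 1 = 9.0000.
        Var[R] = 2*n_A*n_B*(2*n_A*n_B - n_A - n_B) / ((n_A+n_B)^2 * (n_A+n_B-1)) = 14336/3840 = 3.7333.
        SD[R] = 1.9322.
Step 4: Continuity-corrected z = (R + 0.5 - E[R]) / SD[R] = (8 + 0.5 - 9.0000) / 1.9322 = -0.2588.
Step 5: Two-sided p-value via normal approximation = 2*(1 - Phi(|z|)) = 0.795809.
Step 6: alpha = 0.1. fail to reject H0.

R = 8, z = -0.2588, p = 0.795809, fail to reject H0.


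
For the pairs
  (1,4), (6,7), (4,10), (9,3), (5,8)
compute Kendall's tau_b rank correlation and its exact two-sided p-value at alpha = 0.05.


Step 1: Enumerate the 10 unordered pairs (i,j) with i<j and classify each by sign(x_j-x_i) * sign(y_j-y_i).
  (1,2):dx=+5,dy=+3->C; (1,3):dx=+3,dy=+6->C; (1,4):dx=+8,dy=-1->D; (1,5):dx=+4,dy=+4->C
  (2,3):dx=-2,dy=+3->D; (2,4):dx=+3,dy=-4->D; (2,5):dx=-1,dy=+1->D; (3,4):dx=+5,dy=-7->D
  (3,5):dx=+1,dy=-2->D; (4,5):dx=-4,dy=+5->D
Step 2: C = 3, D = 7, total pairs = 10.
Step 3: tau = (C - D)/(n(n-1)/2) = (3 - 7)/10 = -0.400000.
Step 4: Exact two-sided p-value (enumerate n! = 120 permutations of y under H0): p = 0.483333.
Step 5: alpha = 0.05. fail to reject H0.

tau_b = -0.4000 (C=3, D=7), p = 0.483333, fail to reject H0.


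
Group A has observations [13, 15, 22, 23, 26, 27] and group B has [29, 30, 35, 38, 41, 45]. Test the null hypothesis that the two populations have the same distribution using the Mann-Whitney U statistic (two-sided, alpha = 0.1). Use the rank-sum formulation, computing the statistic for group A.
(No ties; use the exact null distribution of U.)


Step 1: Combine and sort all 12 observations; assign midranks.
sorted (value, group): (13,X), (15,X), (22,X), (23,X), (26,X), (27,X), (29,Y), (30,Y), (35,Y), (38,Y), (41,Y), (45,Y)
ranks: 13->1, 15->2, 22->3, 23->4, 26->5, 27->6, 29->7, 30->8, 35->9, 38->10, 41->11, 45->12
Step 2: Rank sum for X: R1 = 1 + 2 + 3 + 4 + 5 + 6 = 21.
Step 3: U_X = R1 - n1(n1+1)/2 = 21 - 6*7/2 = 21 - 21 = 0.
       U_Y = n1*n2 - U_X = 36 - 0 = 36.
Step 4: No ties, so the exact null distribution of U (based on enumerating the C(12,6) = 924 equally likely rank assignments) gives the two-sided p-value.
Step 5: p-value = 0.002165; compare to alpha = 0.1. reject H0.

U_X = 0, p = 0.002165, reject H0 at alpha = 0.1.


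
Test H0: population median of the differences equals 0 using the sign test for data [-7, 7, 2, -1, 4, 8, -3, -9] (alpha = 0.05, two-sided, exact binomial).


Step 1: Discard zero differences. Original n = 8; n_eff = number of nonzero differences = 8.
Nonzero differences (with sign): -7, +7, +2, -1, +4, +8, -3, -9
Step 2: Count signs: positive = 4, negative = 4.
Step 3: Under H0: P(positive) = 0.5, so the number of positives S ~ Bin(8, 0.5).
Step 4: Two-sided exact p-value = sum of Bin(8,0.5) probabilities at or below the observed probability = 1.000000.
Step 5: alpha = 0.05. fail to reject H0.

n_eff = 8, pos = 4, neg = 4, p = 1.000000, fail to reject H0.


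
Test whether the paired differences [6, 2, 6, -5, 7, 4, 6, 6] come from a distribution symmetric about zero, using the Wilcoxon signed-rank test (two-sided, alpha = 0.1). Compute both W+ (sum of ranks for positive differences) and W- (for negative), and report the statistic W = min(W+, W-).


Step 1: Drop any zero differences (none here) and take |d_i|.
|d| = [6, 2, 6, 5, 7, 4, 6, 6]
Step 2: Midrank |d_i| (ties get averaged ranks).
ranks: |6|->5.5, |2|->1, |6|->5.5, |5|->3, |7|->8, |4|->2, |6|->5.5, |6|->5.5
Step 3: Attach original signs; sum ranks with positive sign and with negative sign.
W+ = 5.5 + 1 + 5.5 + 8 + 2 + 5.5 + 5.5 = 33
W- = 3 = 3
(Check: W+ + W- = 36 should equal n(n+1)/2 = 36.)
Step 4: Test statistic W = min(W+, W-) = 3.
Step 5: Ties in |d|, so use the tie-corrected normal approximation.
        E[W] = n(n+1)/4 = 8*9/4 = 18.
        Tie groups: |d|=6 (t=4); sum(t^3 - t) = 60.
        Var[W] = n(n+1)(2n+1)/24 - sum(t^3-t)/48 = 1224/24 - 60/48 = 49.75.
        z = (W - E[W]) / sqrt(Var[W]) = (3 - 18) / 7.0534 = -2.1266.
        Two-sided p = 2*Phi(z) = 0.033450.
Step 6: alpha = 0.1. reject H0.

W+ = 33, W- = 3, W = min = 3, p = 0.033450, reject H0.


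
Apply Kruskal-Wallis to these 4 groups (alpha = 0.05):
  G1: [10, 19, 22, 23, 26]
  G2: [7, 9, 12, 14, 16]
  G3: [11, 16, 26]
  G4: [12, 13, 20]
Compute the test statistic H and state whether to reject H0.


Step 1: Combine all N = 16 observations and assign midranks.
sorted (value, group, rank): (7,G2,1), (9,G2,2), (10,G1,3), (11,G3,4), (12,G2,5.5), (12,G4,5.5), (13,G4,7), (14,G2,8), (16,G2,9.5), (16,G3,9.5), (19,G1,11), (20,G4,12), (22,G1,13), (23,G1,14), (26,G1,15.5), (26,G3,15.5)
Step 2: Sum ranks within each group.
R_1 = 56.5 (n_1 = 5)
R_2 = 26 (n_2 = 5)
R_3 = 29 (n_3 = 3)
R_4 = 24.5 (n_4 = 3)
Step 3: H = 12/(N(N+1)) * sum(R_i^2/n_i) - 3(N+1)
     = 12/(16*17) * (56.5^2/5 + 26^2/5 + 29^2/3 + 24.5^2/3) - 3*17
     = 0.044118 * 1254.07 - 51
     = 4.326471.
Step 4: Ties present; correction factor C = 1 - 18/(16^3 - 16) = 0.995588. Corrected H = 4.326471 / 0.995588 = 4.345643.
Step 5: Under H0, H ~ chi^2(3); p-value = 0.226479.
Step 6: alpha = 0.05. fail to reject H0.

H = 4.3456, df = 3, p = 0.226479, fail to reject H0.


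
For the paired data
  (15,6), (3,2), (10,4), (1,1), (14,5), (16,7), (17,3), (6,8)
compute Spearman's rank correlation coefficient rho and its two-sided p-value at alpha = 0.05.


Step 1: Rank x and y separately (midranks; no ties here).
rank(x): 15->6, 3->2, 10->4, 1->1, 14->5, 16->7, 17->8, 6->3
rank(y): 6->6, 2->2, 4->4, 1->1, 5->5, 7->7, 3->3, 8->8
Step 2: d_i = R_x(i) - R_y(i); compute d_i^2.
  (6-6)^2=0, (2-2)^2=0, (4-4)^2=0, (1-1)^2=0, (5-5)^2=0, (7-7)^2=0, (8-3)^2=25, (3-8)^2=25
sum(d^2) = 50.
Step 3: rho = 1 - 6*50 / (8*(8^2 - 1)) = 1 - 300/504 = 0.404762.
Step 4: Under H0, t = rho * sqrt((n-2)/(1-rho^2)) = 1.0842 ~ t(6).
Step 5: Two-sided p-value from the t-distribution with 6 df = 0.319889.
Step 6: alpha = 0.05. fail to reject H0.

rho = 0.4048, p = 0.319889, fail to reject H0 at alpha = 0.05.


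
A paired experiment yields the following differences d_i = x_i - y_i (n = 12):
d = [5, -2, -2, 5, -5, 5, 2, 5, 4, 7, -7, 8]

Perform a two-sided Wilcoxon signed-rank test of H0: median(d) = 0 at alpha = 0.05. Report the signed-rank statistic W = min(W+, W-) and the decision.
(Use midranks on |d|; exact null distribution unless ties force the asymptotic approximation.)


Step 1: Drop any zero differences (none here) and take |d_i|.
|d| = [5, 2, 2, 5, 5, 5, 2, 5, 4, 7, 7, 8]
Step 2: Midrank |d_i| (ties get averaged ranks).
ranks: |5|->7, |2|->2, |2|->2, |5|->7, |5|->7, |5|->7, |2|->2, |5|->7, |4|->4, |7|->10.5, |7|->10.5, |8|->12
Step 3: Attach original signs; sum ranks with positive sign and with negative sign.
W+ = 7 + 7 + 7 + 2 + 7 + 4 + 10.5 + 12 = 56.5
W- = 2 + 2 + 7 + 10.5 = 21.5
(Check: W+ + W- = 78 should equal n(n+1)/2 = 78.)
Step 4: Test statistic W = min(W+, W-) = 21.5.
Step 5: Ties in |d|, so use the tie-corrected normal approximation.
        E[W] = n(n+1)/4 = 12*13/4 = 39.
        Tie groups: |d|=2 (t=3), |d|=5 (t=5), |d|=7 (t=2); sum(t^3 - t) = 150.
        Var[W] = n(n+1)(2n+1)/24 - sum(t^3-t)/48 = 3900/24 - 150/48 = 159.375.
        z = (W - E[W]) / sqrt(Var[W]) = (21.5 - 39) / 12.6244 = -1.3862.
        Two-sided p = 2*Phi(z) = 0.165684.
Step 6: alpha = 0.05. fail to reject H0.

W+ = 56.5, W- = 21.5, W = min = 21.5, p = 0.165684, fail to reject H0.


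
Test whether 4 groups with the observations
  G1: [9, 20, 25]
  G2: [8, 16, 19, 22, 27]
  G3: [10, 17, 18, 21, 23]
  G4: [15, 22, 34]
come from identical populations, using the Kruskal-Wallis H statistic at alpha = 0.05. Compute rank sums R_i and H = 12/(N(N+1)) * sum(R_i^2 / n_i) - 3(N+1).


Step 1: Combine all N = 16 observations and assign midranks.
sorted (value, group, rank): (8,G2,1), (9,G1,2), (10,G3,3), (15,G4,4), (16,G2,5), (17,G3,6), (18,G3,7), (19,G2,8), (20,G1,9), (21,G3,10), (22,G2,11.5), (22,G4,11.5), (23,G3,13), (25,G1,14), (27,G2,15), (34,G4,16)
Step 2: Sum ranks within each group.
R_1 = 25 (n_1 = 3)
R_2 = 40.5 (n_2 = 5)
R_3 = 39 (n_3 = 5)
R_4 = 31.5 (n_4 = 3)
Step 3: H = 12/(N(N+1)) * sum(R_i^2/n_i) - 3(N+1)
     = 12/(16*17) * (25^2/3 + 40.5^2/5 + 39^2/5 + 31.5^2/3) - 3*17
     = 0.044118 * 1171.33 - 51
     = 0.676471.
Step 4: Ties present; correction factor C = 1 - 6/(16^3 - 16) = 0.998529. Corrected H = 0.676471 / 0.998529 = 0.677467.
Step 5: Under H0, H ~ chi^2(3); p-value = 0.878491.
Step 6: alpha = 0.05. fail to reject H0.

H = 0.6775, df = 3, p = 0.878491, fail to reject H0.


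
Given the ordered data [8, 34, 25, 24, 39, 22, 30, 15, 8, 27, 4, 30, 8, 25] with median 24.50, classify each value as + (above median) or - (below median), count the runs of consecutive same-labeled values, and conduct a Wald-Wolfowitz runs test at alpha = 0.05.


Step 1: Compute median = 24.50; label A = above, B = below.
Labels in order: BAABABABBABABA  (n_A = 7, n_B = 7)
Step 2: Count runs R = 12.
Step 3: Under H0 (random ordering), E[R] = 2*n_A*n_B/(n_A+n_B) + 1 = 2*7*7/14 + 1 = 8.0000.
        Var[R] = 2*n_A*n_B*(2*n_A*n_B - n_A - n_B) / ((n_A+n_B)^2 * (n_A+n_B-1)) = 8232/2548 = 3.2308.
        SD[R] = 1.7974.
Step 4: Continuity-corrected z = (R - 0.5 - E[R]) / SD[R] = (12 - 0.5 - 8.0000) / 1.7974 = 1.9472.
Step 5: Two-sided p-value via normal approximation = 2*(1 - Phi(|z|)) = 0.051508.
Step 6: alpha = 0.05. fail to reject H0.

R = 12, z = 1.9472, p = 0.051508, fail to reject H0.


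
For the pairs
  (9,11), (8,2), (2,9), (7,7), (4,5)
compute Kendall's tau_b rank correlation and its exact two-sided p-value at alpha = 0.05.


Step 1: Enumerate the 10 unordered pairs (i,j) with i<j and classify each by sign(x_j-x_i) * sign(y_j-y_i).
  (1,2):dx=-1,dy=-9->C; (1,3):dx=-7,dy=-2->C; (1,4):dx=-2,dy=-4->C; (1,5):dx=-5,dy=-6->C
  (2,3):dx=-6,dy=+7->D; (2,4):dx=-1,dy=+5->D; (2,5):dx=-4,dy=+3->D; (3,4):dx=+5,dy=-2->D
  (3,5):dx=+2,dy=-4->D; (4,5):dx=-3,dy=-2->C
Step 2: C = 5, D = 5, total pairs = 10.
Step 3: tau = (C - D)/(n(n-1)/2) = (5 - 5)/10 = 0.000000.
Step 4: Exact two-sided p-value (enumerate n! = 120 permutations of y under H0): p = 1.000000.
Step 5: alpha = 0.05. fail to reject H0.

tau_b = 0.0000 (C=5, D=5), p = 1.000000, fail to reject H0.


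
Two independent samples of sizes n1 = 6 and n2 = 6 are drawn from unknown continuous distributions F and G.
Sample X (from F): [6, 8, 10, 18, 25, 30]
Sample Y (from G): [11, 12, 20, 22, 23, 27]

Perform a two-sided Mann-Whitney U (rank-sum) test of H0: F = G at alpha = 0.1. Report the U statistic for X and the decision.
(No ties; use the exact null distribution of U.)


Step 1: Combine and sort all 12 observations; assign midranks.
sorted (value, group): (6,X), (8,X), (10,X), (11,Y), (12,Y), (18,X), (20,Y), (22,Y), (23,Y), (25,X), (27,Y), (30,X)
ranks: 6->1, 8->2, 10->3, 11->4, 12->5, 18->6, 20->7, 22->8, 23->9, 25->10, 27->11, 30->12
Step 2: Rank sum for X: R1 = 1 + 2 + 3 + 6 + 10 + 12 = 34.
Step 3: U_X = R1 - n1(n1+1)/2 = 34 - 6*7/2 = 34 - 21 = 13.
       U_Y = n1*n2 - U_X = 36 - 13 = 23.
Step 4: No ties, so the exact null distribution of U (based on enumerating the C(12,6) = 924 equally likely rank assignments) gives the two-sided p-value.
Step 5: p-value = 0.484848; compare to alpha = 0.1. fail to reject H0.

U_X = 13, p = 0.484848, fail to reject H0 at alpha = 0.1.


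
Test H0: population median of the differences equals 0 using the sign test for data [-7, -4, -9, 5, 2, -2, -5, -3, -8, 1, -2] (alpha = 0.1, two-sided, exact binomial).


Step 1: Discard zero differences. Original n = 11; n_eff = number of nonzero differences = 11.
Nonzero differences (with sign): -7, -4, -9, +5, +2, -2, -5, -3, -8, +1, -2
Step 2: Count signs: positive = 3, negative = 8.
Step 3: Under H0: P(positive) = 0.5, so the number of positives S ~ Bin(11, 0.5).
Step 4: Two-sided exact p-value = sum of Bin(11,0.5) probabilities at or below the observed probability = 0.226562.
Step 5: alpha = 0.1. fail to reject H0.

n_eff = 11, pos = 3, neg = 8, p = 0.226562, fail to reject H0.


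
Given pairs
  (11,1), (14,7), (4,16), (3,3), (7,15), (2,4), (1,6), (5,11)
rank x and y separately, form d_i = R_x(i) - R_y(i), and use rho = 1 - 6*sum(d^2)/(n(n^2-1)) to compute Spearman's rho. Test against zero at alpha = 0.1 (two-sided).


Step 1: Rank x and y separately (midranks; no ties here).
rank(x): 11->7, 14->8, 4->4, 3->3, 7->6, 2->2, 1->1, 5->5
rank(y): 1->1, 7->5, 16->8, 3->2, 15->7, 4->3, 6->4, 11->6
Step 2: d_i = R_x(i) - R_y(i); compute d_i^2.
  (7-1)^2=36, (8-5)^2=9, (4-8)^2=16, (3-2)^2=1, (6-7)^2=1, (2-3)^2=1, (1-4)^2=9, (5-6)^2=1
sum(d^2) = 74.
Step 3: rho = 1 - 6*74 / (8*(8^2 - 1)) = 1 - 444/504 = 0.119048.
Step 4: Under H0, t = rho * sqrt((n-2)/(1-rho^2)) = 0.2937 ~ t(6).
Step 5: Two-sided p-value from the t-distribution with 6 df = 0.778886.
Step 6: alpha = 0.1. fail to reject H0.

rho = 0.1190, p = 0.778886, fail to reject H0 at alpha = 0.1.


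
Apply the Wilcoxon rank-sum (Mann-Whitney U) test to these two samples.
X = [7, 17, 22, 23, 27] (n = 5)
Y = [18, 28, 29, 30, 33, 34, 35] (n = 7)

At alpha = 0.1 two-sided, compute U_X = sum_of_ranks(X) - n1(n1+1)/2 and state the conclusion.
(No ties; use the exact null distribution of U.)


Step 1: Combine and sort all 12 observations; assign midranks.
sorted (value, group): (7,X), (17,X), (18,Y), (22,X), (23,X), (27,X), (28,Y), (29,Y), (30,Y), (33,Y), (34,Y), (35,Y)
ranks: 7->1, 17->2, 18->3, 22->4, 23->5, 27->6, 28->7, 29->8, 30->9, 33->10, 34->11, 35->12
Step 2: Rank sum for X: R1 = 1 + 2 + 4 + 5 + 6 = 18.
Step 3: U_X = R1 - n1(n1+1)/2 = 18 - 5*6/2 = 18 - 15 = 3.
       U_Y = n1*n2 - U_X = 35 - 3 = 32.
Step 4: No ties, so the exact null distribution of U (based on enumerating the C(12,5) = 792 equally likely rank assignments) gives the two-sided p-value.
Step 5: p-value = 0.017677; compare to alpha = 0.1. reject H0.

U_X = 3, p = 0.017677, reject H0 at alpha = 0.1.


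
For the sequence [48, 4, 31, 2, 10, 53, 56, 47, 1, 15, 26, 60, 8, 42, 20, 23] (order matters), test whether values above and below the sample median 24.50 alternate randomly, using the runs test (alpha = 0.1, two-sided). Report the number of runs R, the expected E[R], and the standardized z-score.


Step 1: Compute median = 24.50; label A = above, B = below.
Labels in order: ABABBAAABBAABABB  (n_A = 8, n_B = 8)
Step 2: Count runs R = 10.
Step 3: Under H0 (random ordering), E[R] = 2*n_A*n_B/(n_A+n_B) + 1 = 2*8*8/16 + 1 = 9.0000.
        Var[R] = 2*n_A*n_B*(2*n_A*n_B - n_A - n_B) / ((n_A+n_B)^2 * (n_A+n_B-1)) = 14336/3840 = 3.7333.
        SD[R] = 1.9322.
Step 4: Continuity-corrected z = (R - 0.5 - E[R]) / SD[R] = (10 - 0.5 - 9.0000) / 1.9322 = 0.2588.
Step 5: Two-sided p-value via normal approximation = 2*(1 - Phi(|z|)) = 0.795809.
Step 6: alpha = 0.1. fail to reject H0.

R = 10, z = 0.2588, p = 0.795809, fail to reject H0.


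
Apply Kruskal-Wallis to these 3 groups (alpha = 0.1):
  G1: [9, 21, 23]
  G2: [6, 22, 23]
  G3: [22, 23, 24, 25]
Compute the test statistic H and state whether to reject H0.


Step 1: Combine all N = 10 observations and assign midranks.
sorted (value, group, rank): (6,G2,1), (9,G1,2), (21,G1,3), (22,G2,4.5), (22,G3,4.5), (23,G1,7), (23,G2,7), (23,G3,7), (24,G3,9), (25,G3,10)
Step 2: Sum ranks within each group.
R_1 = 12 (n_1 = 3)
R_2 = 12.5 (n_2 = 3)
R_3 = 30.5 (n_3 = 4)
Step 3: H = 12/(N(N+1)) * sum(R_i^2/n_i) - 3(N+1)
     = 12/(10*11) * (12^2/3 + 12.5^2/3 + 30.5^2/4) - 3*11
     = 0.109091 * 332.646 - 33
     = 3.288636.
Step 4: Ties present; correction factor C = 1 - 30/(10^3 - 10) = 0.969697. Corrected H = 3.288636 / 0.969697 = 3.391406.
Step 5: Under H0, H ~ chi^2(2); p-value = 0.183470.
Step 6: alpha = 0.1. fail to reject H0.

H = 3.3914, df = 2, p = 0.183470, fail to reject H0.
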